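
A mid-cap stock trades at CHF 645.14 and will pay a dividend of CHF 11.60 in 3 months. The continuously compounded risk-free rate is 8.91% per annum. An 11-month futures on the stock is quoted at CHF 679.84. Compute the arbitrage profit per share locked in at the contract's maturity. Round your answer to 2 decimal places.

PV(dividends) I = 11.60·e^(−0.0891·3/12) = 11.3445
Fair futures F* = (S − I)·e^(rT) = (645.14 − 11.3445)·e^0.081675 = 633.7955 × 1.085103 = 687.7334
Market CHF 679.84 < fair 687.7334: forward underpriced → reverse cash-and-carry (short the stock, invest proceeds at r, pay the dividends, go long the forward).
Profit at T = |F_mkt − F*| = |679.84 − 687.7334| = CHF 7.89 per share

CHF 7.89 per share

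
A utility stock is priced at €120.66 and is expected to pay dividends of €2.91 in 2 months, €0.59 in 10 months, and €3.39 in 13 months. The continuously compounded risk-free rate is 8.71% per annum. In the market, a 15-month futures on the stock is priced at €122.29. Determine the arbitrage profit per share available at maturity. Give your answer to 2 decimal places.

PV(dividends) I = 2.91·e^(−0.0871·2/12) + 0.59·e^(−0.0871·10/12) + 3.39·e^(−0.0871·13/12) = 6.5015
Fair futures F* = (S − I)·e^(rT) = (120.66 − 6.5015)·e^0.108875 = 114.1585 × 1.115023 = 127.2894
Market €122.29 < fair 127.2894: forward underpriced → reverse cash-and-carry (short the stock, invest proceeds at r, pay the dividends, go long the forward).
Profit at T = |F_mkt − F*| = |122.29 − 127.2894| = €5.00 per share

€5.00 per share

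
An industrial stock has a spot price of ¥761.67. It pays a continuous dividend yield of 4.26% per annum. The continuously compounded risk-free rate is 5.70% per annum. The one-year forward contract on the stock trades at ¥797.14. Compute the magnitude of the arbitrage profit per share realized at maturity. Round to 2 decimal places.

Fair forward: F* = S·e^(carry·T), with carry = (r − q) = 0.0570 − 0.0426 = 0.0144
F* = 761.67 · e^(0.0144 × 12/12) = 761.67 · e^0.014400 = 761.67 × 1.014504 = ¥772.7173
Market ¥797.14 > fair ¥772.7173: forward overpriced → cash-and-carry (buy spot, short the forward).
At maturity, profit = |F_mkt − F*| = |797.14 − 772.7173| = ¥24.42 per share

¥24.42 per share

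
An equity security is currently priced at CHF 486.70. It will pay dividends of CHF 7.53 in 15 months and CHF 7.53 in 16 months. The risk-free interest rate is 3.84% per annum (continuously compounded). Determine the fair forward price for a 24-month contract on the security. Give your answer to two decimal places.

CHF 510.08

PV(dividends) I = 7.53·e^(−0.0384·15/12) + 7.53·e^(−0.0384·16/12)
I = 7.1771 + 7.1542 = 14.3313
F = (S − I)·e^(rT) = (486.70 − 14.3313) · e^(0.0384·24/12)
= 472.3687 · e^0.076800 = 472.3687 × 1.079826 = CHF 510.08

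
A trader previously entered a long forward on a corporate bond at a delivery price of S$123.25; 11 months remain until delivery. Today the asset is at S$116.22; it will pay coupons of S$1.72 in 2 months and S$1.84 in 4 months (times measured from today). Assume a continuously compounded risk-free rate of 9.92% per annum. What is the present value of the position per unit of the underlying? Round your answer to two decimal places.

S$0.21

PV(remaining coupons) I = 1.72·e^(−0.0992·2/12) + 1.84·e^(−0.0992·4/12) = 3.4719
Current forward F = (S − I)·e^(rT) = (116.22 − 3.4719)·e^(0.0992·11/12) = 112.7481 × 1.095196 = 123.4813
Value (long) = (F − K)·e^(−rT) = (123.4813 − 123.25) × 0.913079 = 0.2112
Value = S$0.21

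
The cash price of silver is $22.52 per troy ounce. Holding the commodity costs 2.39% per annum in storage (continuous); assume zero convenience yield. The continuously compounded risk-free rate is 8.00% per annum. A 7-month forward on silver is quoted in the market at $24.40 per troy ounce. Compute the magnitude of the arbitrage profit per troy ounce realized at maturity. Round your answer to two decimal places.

$0.47 per troy ounce

Fair forward: F* = S·e^(carry·T), with carry = (r + u) = 0.0800 + 0.0239 = 0.1039
F* = 22.52 · e^(0.1039 × 7/12) = 22.52 · e^0.060608 = 22.52 × 1.062482 = $23.9271
Market $24.40 > fair $23.9271: forward overpriced → cash-and-carry (buy spot, short the forward).
At maturity, profit = |F_mkt − F*| = |24.40 − 23.9271| = $0.47 per troy ounce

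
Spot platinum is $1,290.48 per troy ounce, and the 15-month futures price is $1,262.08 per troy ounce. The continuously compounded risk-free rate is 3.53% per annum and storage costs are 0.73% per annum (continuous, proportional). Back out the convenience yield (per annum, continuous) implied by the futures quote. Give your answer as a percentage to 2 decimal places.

F = S·e^((r+u−y)T) ⇒ (r+u−y) = ln(F/S)/T
ln(1262.08/1290.48) = -0.022253; /T ⇒ -0.017802
y = r + u − ln(F/S)/T = 0.0353 + 0.0073 + 0.017802 = 0.060402
y = 6.04%

6.04%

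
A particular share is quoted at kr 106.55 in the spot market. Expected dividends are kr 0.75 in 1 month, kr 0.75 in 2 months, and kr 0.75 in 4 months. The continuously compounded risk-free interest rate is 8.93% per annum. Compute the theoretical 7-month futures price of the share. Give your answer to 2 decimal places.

PV(dividends) I = 0.75·e^(−0.0893·1/12) + 0.75·e^(−0.0893·2/12) + 0.75·e^(−0.0893·4/12)
I = 0.7444 + 0.7389 + 0.7280 = 2.2113
F = (S − I)·e^(rT) = (106.55 − 2.2113) · e^(0.0893·7/12)
= 104.3387 · e^0.052092 = 104.3387 × 1.053473 = kr 109.92

kr 109.92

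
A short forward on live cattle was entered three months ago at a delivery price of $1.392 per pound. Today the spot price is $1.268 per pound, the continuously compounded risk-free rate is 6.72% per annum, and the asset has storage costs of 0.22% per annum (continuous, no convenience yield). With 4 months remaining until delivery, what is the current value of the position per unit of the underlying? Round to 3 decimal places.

Current fair forward for the remaining 4 months: F = S·e^((r + u)·T), (r + u) = 0.0672 + 0.0022 = 0.0694
F = 1.268 · e^(0.0694 × 4/12) = 1.268 × 1.023403 = 1.2977
Value of long forward = (F − K)·e^(−rT) = (1.2977 − 1.392) · e^(−0.0672·4/12)
= -0.0943 × 0.977849 = -0.092
Short position value = −(long value) = $0.092

$0.092 per pound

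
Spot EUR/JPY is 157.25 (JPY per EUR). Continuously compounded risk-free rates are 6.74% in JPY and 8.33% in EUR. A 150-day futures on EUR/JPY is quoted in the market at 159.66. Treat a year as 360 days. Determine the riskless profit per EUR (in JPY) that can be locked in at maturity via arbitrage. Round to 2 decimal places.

3.45 per EUR (in JPY)

Fair futures: F* = S·e^(carry·T), with carry = (r_JPY − r_EUR) = 0.0674 − 0.0833 = -0.0159
F* = 157.25 · e^(-0.0159 × 150/360) = 157.25 · e^-0.006625 = 157.25 × 0.993397 = 156.2117
Market 159.66 > fair 156.2117: forward overpriced → cash-and-carry (buy spot, short the forward).
At maturity, profit = |F_mkt − F*| = |159.66 − 156.2117| = 3.45 per EUR (in JPY)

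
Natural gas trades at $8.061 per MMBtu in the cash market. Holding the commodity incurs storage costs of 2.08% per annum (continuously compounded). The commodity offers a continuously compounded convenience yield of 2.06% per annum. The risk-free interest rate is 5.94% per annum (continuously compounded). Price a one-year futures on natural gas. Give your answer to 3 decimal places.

Net carry = r + u − y = 0.0594 + 0.0208 − 0.0206 = 0.0596
F = S·e^((r+u−y)T) = 8.061 · e^(0.0596 × 12/12) = 8.061 · e^0.059600
= 8.061 × 1.061412 = $8.556 per MMBtu

$8.556 per MMBtu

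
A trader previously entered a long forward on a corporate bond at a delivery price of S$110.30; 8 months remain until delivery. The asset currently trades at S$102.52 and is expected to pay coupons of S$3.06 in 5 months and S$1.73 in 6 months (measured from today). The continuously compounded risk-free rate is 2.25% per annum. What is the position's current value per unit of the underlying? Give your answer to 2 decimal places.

PV(remaining coupons) I = 3.06·e^(−0.0225·5/12) + 1.73·e^(−0.0225·6/12) = 4.7421
Current forward F = (S − I)·e^(rT) = (102.52 − 4.7421)·e^(0.0225·8/12) = 97.7779 × 1.015113 = 99.2556
Value (long) = (F − K)·e^(−rT) = (99.2556 − 110.30) × 0.985112 = -10.8800
Value = -S$10.88

-S$10.88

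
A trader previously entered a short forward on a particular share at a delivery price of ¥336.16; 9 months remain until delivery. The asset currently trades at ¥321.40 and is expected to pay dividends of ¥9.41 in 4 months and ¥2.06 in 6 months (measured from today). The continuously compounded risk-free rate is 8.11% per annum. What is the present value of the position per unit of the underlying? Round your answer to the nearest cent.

¥6.06

PV(remaining dividends) I = 9.41·e^(−0.0811·4/12) + 2.06·e^(−0.0811·6/12) = 11.1372
Current forward F = (S − I)·e^(rT) = (321.40 − 11.1372)·e^(0.0811·9/12) = 310.2628 × 1.062713 = 329.7203
Value (long) = (F − K)·e^(−rT) = (329.7203 − 336.16) × 0.940988 = -6.0597
Short position value = −(long value) = ¥6.06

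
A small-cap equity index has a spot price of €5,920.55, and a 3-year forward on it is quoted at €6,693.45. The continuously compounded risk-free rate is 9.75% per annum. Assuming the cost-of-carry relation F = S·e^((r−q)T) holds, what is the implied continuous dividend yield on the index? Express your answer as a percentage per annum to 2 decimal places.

5.66%

From F = S·e^((r−q)T): (r − q) = ln(F/S)/T
ln(6693.45/5920.55) = ln(1.130545) = 0.122700
(r − q) = 0.122700 / (3) = 0.040900
q = r − ln(F/S)/T = 0.0975 − 0.040900 = 0.056600
q = 5.66%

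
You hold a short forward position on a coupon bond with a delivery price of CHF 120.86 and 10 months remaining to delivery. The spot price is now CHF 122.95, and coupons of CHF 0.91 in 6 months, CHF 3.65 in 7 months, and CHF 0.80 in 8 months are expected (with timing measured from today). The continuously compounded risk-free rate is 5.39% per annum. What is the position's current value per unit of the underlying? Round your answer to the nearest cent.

-CHF 2.20

PV(remaining coupons) I = 0.91·e^(−0.0539·6/12) + 3.65·e^(−0.0539·7/12) + 0.80·e^(−0.0539·8/12) = 5.1946
Current forward F = (S − I)·e^(rT) = (122.95 − 5.1946)·e^(0.0539·10/12) = 117.7554 × 1.045941 = 123.1652
Value (long) = (F − K)·e^(−rT) = (123.1652 − 120.86) × 0.956077 = 2.2039
Short position value = −(long value) = -CHF 2.20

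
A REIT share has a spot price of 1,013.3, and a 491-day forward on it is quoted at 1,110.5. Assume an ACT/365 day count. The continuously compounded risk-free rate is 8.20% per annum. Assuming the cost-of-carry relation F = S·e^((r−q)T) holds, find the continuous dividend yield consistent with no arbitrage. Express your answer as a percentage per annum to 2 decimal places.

From F = S·e^((r−q)T): (r − q) = ln(F/S)/T
ln(1110.5/1013.3) = ln(1.095924) = 0.091598
(r − q) = 0.091598 / (491/365) = 0.068092
q = r − ln(F/S)/T = 0.0820 − 0.068092 = 0.013908
q = 1.39%

1.39%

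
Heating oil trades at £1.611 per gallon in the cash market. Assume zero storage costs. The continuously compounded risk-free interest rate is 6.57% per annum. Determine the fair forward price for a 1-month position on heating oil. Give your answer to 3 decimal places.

£1.620 per gallon

F = S·e^(rT) = 1.611 · e^(0.0657 × 1/12) = 1.611 · e^0.005475
= 1.611 × 1.005490 = £1.620 per gallon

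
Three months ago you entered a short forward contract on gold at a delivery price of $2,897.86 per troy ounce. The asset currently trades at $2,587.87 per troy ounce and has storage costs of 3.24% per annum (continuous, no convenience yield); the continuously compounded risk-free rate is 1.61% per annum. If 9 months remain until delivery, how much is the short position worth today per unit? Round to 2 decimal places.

Current fair forward for the remaining 9 months: F = S·e^((r + u)·T), (r + u) = 0.0161 + 0.0324 = 0.0485
F = 2587.87 · e^(0.0485 × 9/12) = 2587.87 × 1.03704467 = 2683.7368
Value of long forward = (F − K)·e^(−rT) = (2683.7368 − 2897.86) · e^(−0.0161·9/12)
= -214.1232 × 0.98799761 = -211.55
Short position value = −(long value) = $211.55

$211.55 per troy ounce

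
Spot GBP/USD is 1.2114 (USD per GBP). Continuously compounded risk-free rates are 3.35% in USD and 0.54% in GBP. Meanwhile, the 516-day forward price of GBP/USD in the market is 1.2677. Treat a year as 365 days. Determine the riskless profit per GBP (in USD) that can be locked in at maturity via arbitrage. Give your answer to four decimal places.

0.0072 per GBP (in USD)

Fair forward: F* = S·e^(carry·T), with carry = (r_USD − r_GBP) = 0.0335 − 0.0054 = 0.0281
F* = 1.2114 · e^(0.0281 × 516/365) = 1.2114 · e^0.039725 = 1.2114 × 1.040525 = 1.2605
Market 1.2677 > fair 1.2605: forward overpriced → cash-and-carry (buy spot, short the forward).
At maturity, profit = |F_mkt − F*| = |1.2677 − 1.2605| = 0.0072 per GBP (in USD)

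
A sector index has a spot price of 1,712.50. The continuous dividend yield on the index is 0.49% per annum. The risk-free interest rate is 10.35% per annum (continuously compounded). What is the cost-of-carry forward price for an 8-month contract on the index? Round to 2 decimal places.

F = S·e^((r − q)T) = 1712.50 · e^((0.1035 − 0.0049) × 8/12)
= 1712.50 · e^0.06573333 = 1712.50 × 1.06794189
F = 1,828.85

1,828.85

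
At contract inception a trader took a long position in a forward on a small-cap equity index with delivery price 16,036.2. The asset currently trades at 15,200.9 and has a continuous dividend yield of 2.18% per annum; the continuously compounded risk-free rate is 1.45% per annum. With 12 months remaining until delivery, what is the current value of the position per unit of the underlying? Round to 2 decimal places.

Current fair forward for the remaining 12 months: F = S·e^((r − q)·T), (r − q) = 0.0145 − 0.0218 = -0.0073
F = 15200.9 · e^(-0.0073 × 12/12) = 15200.9 × 0.99272658 = 15090.3375
Value of long forward = (F − K)·e^(−rT) = (15090.3375 − 16036.2) · e^(−0.0145·12/12)
= -945.8625 × 0.98560462 = -932.25

-932.25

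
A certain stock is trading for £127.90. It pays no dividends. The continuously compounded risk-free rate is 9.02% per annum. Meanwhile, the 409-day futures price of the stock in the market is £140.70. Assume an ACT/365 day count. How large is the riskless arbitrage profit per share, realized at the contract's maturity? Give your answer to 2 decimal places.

Fair futures: F* = S·e^(carry·T), with carry = r = 0.0902
F* = 127.90 · e^(0.0902 × 409/365) = 127.90 · e^0.101073 = 127.90 × 1.106357 = £141.5031
Market £140.70 < fair £141.5031: forward underpriced → reverse cash-and-carry (short spot, go long the forward).
At maturity, profit = |F_mkt − F*| = |140.70 − 141.5031| = £0.80 per share

£0.80 per share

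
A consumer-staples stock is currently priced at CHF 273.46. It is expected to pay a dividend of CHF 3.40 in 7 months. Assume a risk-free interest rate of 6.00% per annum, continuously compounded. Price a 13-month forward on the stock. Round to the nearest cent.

CHF 288.32

PV(dividends) I = 3.40·e^(−0.0600·7/12)
I = 3.2831
F = (S − I)·e^(rT) = (273.46 − 3.2831) · e^(0.0600·13/12)
= 270.1769 · e^0.065000 = 270.1769 × 1.067159 = CHF 288.32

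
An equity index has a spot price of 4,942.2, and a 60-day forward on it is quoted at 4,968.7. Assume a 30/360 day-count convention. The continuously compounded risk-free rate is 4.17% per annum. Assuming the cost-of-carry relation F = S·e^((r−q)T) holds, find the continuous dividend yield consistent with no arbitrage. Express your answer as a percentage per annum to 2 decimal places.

From F = S·e^((r−q)T): (r − q) = ln(F/S)/T
ln(4968.7/4942.2) = ln(1.005362) = 0.005348
(r − q) = 0.005348 / (60/360) = 0.032088
q = r − ln(F/S)/T = 0.0417 − 0.032088 = 0.009612
q = 0.96%

0.96%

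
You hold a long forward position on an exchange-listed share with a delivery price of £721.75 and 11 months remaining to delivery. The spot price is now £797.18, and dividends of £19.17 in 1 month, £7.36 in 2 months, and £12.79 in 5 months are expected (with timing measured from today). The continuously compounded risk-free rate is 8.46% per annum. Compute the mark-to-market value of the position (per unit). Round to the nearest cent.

£90.65

PV(remaining dividends) I = 19.17·e^(−0.0846·1/12) + 7.36·e^(−0.0846·2/12) + 12.79·e^(−0.0846·5/12) = 38.6393
Current forward F = (S − I)·e^(rT) = (797.18 − 38.6393)·e^(0.0846·11/12) = 758.5407 × 1.080636 = 819.7064
Value (long) = (F − K)·e^(−rT) = (819.7064 − 721.75) × 0.925381 = 90.6470
Value = £90.65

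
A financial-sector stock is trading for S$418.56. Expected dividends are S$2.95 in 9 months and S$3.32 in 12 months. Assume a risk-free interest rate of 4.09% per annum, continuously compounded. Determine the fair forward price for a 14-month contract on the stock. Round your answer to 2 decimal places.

PV(dividends) I = 2.95·e^(−0.0409·9/12) + 3.32·e^(−0.0409·12/12)
I = 2.8609 + 3.1870 = 6.0479
F = (S − I)·e^(rT) = (418.56 − 6.0479) · e^(0.0409·14/12)
= 412.5121 · e^0.047717 = 412.5121 × 1.048874 = S$432.67

S$432.67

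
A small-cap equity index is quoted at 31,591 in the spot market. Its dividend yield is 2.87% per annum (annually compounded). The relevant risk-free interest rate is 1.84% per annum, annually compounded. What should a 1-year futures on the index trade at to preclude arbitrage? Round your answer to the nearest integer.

F = S · (1+r)^T / (1+q)^T
= 31591 × 1.018400 / 1.028700 = 31591 × 0.989987
F = 31,275

31,275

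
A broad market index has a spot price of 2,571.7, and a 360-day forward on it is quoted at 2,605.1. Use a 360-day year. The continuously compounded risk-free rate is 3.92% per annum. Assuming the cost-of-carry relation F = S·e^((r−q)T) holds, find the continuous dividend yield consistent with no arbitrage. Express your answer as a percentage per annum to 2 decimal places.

From F = S·e^((r−q)T): (r − q) = ln(F/S)/T
ln(2605.1/2571.7) = ln(1.012988) = 0.012904
(r − q) = 0.012904 / (360/360) = 0.012904
q = r − ln(F/S)/T = 0.0392 − 0.012904 = 0.026296
q = 2.63%

2.63%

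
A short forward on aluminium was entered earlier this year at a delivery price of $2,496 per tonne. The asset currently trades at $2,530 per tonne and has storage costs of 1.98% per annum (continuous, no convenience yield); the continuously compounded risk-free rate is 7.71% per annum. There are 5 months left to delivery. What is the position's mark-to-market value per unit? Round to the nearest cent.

-$133.87 per tonne

Current fair forward for the remaining 5 months: F = S·e^((r + u)·T), (r + u) = 0.0771 + 0.0198 = 0.0969
F = 2530 · e^(0.0969 × 5/12) = 2530 × 1.04120115 = 2634.2389
Value of long forward = (F − K)·e^(−rT) = (2634.2389 − 2496) · e^(−0.0771·5/12)
= 138.2389 × 0.96838553 = 133.87
Short position value = −(long value) = -$133.87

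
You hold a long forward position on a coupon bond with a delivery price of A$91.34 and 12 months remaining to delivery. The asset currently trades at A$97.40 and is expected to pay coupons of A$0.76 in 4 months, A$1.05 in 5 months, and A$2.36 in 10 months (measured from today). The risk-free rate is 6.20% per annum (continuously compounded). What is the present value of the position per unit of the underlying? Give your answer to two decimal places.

A$7.54

PV(remaining coupons) I = 0.76·e^(−0.0620·4/12) + 1.05·e^(−0.0620·5/12) + 2.36·e^(−0.0620·10/12) = 4.0088
Current forward F = (S − I)·e^(rT) = (97.40 − 4.0088)·e^(0.0620·12/12) = 93.3912 × 1.063962 = 99.3647
Value (long) = (F − K)·e^(−rT) = (99.3647 − 91.34) × 0.939883 = 7.5423
Value = A$7.54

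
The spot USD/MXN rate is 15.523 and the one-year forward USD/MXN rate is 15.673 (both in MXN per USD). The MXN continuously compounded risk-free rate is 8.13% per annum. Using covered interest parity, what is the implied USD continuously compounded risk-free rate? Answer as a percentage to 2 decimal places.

7.17%

F = S·e^((r_MXN − r_USD)T) ⇒ r_USD = r_MXN − ln(F/S)/T
ln(15.673/15.523) = 0.009617; /(12/12) = 0.009617
r_USD = 0.0813 − 0.009617 = 0.071683
r_USD = 7.17%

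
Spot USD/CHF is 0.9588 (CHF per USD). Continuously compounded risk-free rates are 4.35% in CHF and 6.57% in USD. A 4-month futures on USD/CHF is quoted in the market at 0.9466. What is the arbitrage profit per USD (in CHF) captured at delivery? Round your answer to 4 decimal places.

0.0051 per USD (in CHF)

Fair futures: F* = S·e^(carry·T), with carry = (r_CHF − r_USD) = 0.0435 − 0.0657 = -0.0222
F* = 0.9588 · e^(-0.0222 × 4/12) = 0.9588 · e^-0.007400 = 0.9588 × 0.992627 = 0.9517
Market 0.9466 < fair 0.9517: forward underpriced → reverse cash-and-carry (short spot, go long the forward).
At maturity, profit = |F_mkt − F*| = |0.9466 − 0.9517| = 0.0051 per USD (in CHF)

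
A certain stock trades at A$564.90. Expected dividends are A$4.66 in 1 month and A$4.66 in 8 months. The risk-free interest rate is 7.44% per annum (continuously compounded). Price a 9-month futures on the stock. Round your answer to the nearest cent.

A$587.73

PV(dividends) I = 4.66·e^(−0.0744·1/12) + 4.66·e^(−0.0744·8/12)
I = 4.6312 + 4.4345 = 9.0657
F = (S − I)·e^(rT) = (564.90 − 9.0657) · e^(0.0744·9/12)
= 555.8343 · e^0.055800 = 555.8343 × 1.057386 = A$587.73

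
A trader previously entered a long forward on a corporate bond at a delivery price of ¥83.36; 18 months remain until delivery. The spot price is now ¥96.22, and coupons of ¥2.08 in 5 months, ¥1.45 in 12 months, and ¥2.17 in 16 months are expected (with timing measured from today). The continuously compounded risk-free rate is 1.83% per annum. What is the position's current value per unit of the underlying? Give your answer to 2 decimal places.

PV(remaining coupons) I = 2.08·e^(−0.0183·5/12) + 1.45·e^(−0.0183·12/12) + 2.17·e^(−0.0183·16/12) = 5.6056
Current forward F = (S − I)·e^(rT) = (96.22 − 5.6056)·e^(0.0183·18/12) = 90.6144 × 1.027830 = 93.1362
Value (long) = (F − K)·e^(−rT) = (93.1362 − 83.36) × 0.972923 = 9.5115
Value = ¥9.51

¥9.51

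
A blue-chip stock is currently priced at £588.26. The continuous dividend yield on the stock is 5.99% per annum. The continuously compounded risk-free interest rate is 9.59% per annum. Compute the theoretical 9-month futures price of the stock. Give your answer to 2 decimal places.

F = S·e^((r − q)T) = 588.26 · e^((0.0959 − 0.0599) × 9/12)
= 588.26 · e^0.027000 = 588.26 × 1.027368
F = £604.36

£604.36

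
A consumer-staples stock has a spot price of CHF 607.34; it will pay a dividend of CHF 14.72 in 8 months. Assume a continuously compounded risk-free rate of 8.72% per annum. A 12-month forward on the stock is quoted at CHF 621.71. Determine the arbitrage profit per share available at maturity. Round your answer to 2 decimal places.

CHF 25.81 per share

PV(dividends) I = 14.72·e^(−0.0872·8/12) = 13.8887
Fair forward F* = (S − I)·e^(rT) = (607.34 − 13.8887)·e^0.087200 = 593.4513 × 1.091115 = 647.5236
Market CHF 621.71 < fair 647.5236: forward underpriced → reverse cash-and-carry (short the stock, invest proceeds at r, pay the dividends, go long the forward).
Profit at T = |F_mkt − F*| = |621.71 − 647.5236| = CHF 25.81 per share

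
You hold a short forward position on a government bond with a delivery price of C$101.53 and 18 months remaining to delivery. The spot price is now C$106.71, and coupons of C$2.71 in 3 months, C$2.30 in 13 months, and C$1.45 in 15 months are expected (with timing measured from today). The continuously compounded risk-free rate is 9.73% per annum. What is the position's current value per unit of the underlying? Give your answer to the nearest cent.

-C$12.97

PV(remaining coupons) I = 2.71·e^(−0.0973·3/12) + 2.30·e^(−0.0973·13/12) + 1.45·e^(−0.0973·15/12) = 5.9987
Current forward F = (S − I)·e^(rT) = (106.71 − 5.9987)·e^(0.0973·18/12) = 100.7113 × 1.157138 = 116.5369
Value (long) = (F − K)·e^(−rT) = (116.5369 − 101.53) × 0.864201 = 12.9690
Short position value = −(long value) = -C$12.97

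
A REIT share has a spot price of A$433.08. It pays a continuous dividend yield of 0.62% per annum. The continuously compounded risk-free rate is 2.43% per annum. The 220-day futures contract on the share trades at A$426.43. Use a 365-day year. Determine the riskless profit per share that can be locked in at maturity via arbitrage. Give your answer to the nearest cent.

Fair futures: F* = S·e^(carry·T), with carry = (r − q) = 0.0243 − 0.0062 = 0.0181
F* = 433.08 · e^(0.0181 × 220/365) = 433.08 · e^0.010910 = 433.08 × 1.010970 = A$437.8309
Market A$426.43 < fair A$437.8309: forward underpriced → reverse cash-and-carry (short spot, go long the forward).
At maturity, profit = |F_mkt − F*| = |426.43 − 437.8309| = A$11.40 per share

A$11.40 per share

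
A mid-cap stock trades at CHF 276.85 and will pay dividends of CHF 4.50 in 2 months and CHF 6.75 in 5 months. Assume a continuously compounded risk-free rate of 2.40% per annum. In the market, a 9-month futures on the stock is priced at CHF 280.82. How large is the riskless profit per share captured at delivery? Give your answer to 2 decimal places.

CHF 10.31 per share

PV(dividends) I = 4.50·e^(−0.0240·2/12) + 6.75·e^(−0.0240·5/12) = 11.1649
Fair futures F* = (S − I)·e^(rT) = (276.85 − 11.1649)·e^0.018000 = 265.6851 × 1.018163 = 270.5107
Market CHF 280.82 > fair 270.5107: forward overpriced → cash-and-carry (borrow at r, buy the stock and collect the dividends, short the forward).
Profit at T = |F_mkt − F*| = |280.82 − 270.5107| = CHF 10.31 per share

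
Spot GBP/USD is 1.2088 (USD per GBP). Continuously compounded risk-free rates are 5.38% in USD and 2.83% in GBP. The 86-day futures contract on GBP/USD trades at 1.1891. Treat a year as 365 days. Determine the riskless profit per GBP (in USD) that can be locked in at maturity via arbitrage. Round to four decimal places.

Fair futures: F* = S·e^(carry·T), with carry = (r_USD − r_GBP) = 0.0538 − 0.0283 = 0.0255
F* = 1.2088 · e^(0.0255 × 86/365) = 1.2088 · e^0.006008 = 1.2088 × 1.006026 = 1.2161
Market 1.1891 < fair 1.2161: forward underpriced → reverse cash-and-carry (short spot, go long the forward).
At maturity, profit = |F_mkt − F*| = |1.1891 − 1.2161| = 0.0270 per GBP (in USD)

0.0270 per GBP (in USD)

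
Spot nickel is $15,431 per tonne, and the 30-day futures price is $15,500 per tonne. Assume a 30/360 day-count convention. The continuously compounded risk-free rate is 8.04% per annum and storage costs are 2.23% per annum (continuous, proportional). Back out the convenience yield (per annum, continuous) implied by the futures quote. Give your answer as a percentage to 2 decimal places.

4.92%

F = S·e^((r+u−y)T) ⇒ (r+u−y) = ln(F/S)/T
ln(15500/15431) = 0.004462; /T ⇒ 0.053544
y = r + u − ln(F/S)/T = 0.0804 + 0.0223 − 0.053544 = 0.049156
y = 4.92%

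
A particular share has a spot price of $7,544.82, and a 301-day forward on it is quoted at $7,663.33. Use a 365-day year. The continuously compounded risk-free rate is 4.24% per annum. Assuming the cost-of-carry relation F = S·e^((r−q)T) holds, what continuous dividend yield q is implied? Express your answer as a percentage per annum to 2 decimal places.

From F = S·e^((r−q)T): (r − q) = ln(F/S)/T
ln(7663.33/7544.82) = ln(1.015707) = 0.015585
(r − q) = 0.015585 / (301/365) = 0.018899
q = r − ln(F/S)/T = 0.0424 − 0.018899 = 0.023501
q = 2.35%

2.35%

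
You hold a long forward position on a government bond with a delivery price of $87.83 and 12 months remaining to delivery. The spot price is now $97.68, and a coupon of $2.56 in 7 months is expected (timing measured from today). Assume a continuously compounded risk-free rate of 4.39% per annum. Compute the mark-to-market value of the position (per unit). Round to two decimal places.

PV(remaining coupons) I = 2.56·e^(−0.0439·7/12) = 2.4953
Current forward F = (S − I)·e^(rT) = (97.68 − 2.4953)·e^(0.0439·12/12) = 95.1847 × 1.044878 = 99.4564
Value (long) = (F − K)·e^(−rT) = (99.4564 − 87.83) × 0.957050 = 11.1270
Value = $11.13

$11.13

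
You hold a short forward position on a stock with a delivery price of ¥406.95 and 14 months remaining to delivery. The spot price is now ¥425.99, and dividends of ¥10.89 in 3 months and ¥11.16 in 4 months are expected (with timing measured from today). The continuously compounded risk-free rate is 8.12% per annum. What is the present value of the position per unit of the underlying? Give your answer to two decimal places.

PV(remaining dividends) I = 10.89·e^(−0.0812·3/12) + 11.16·e^(−0.0812·4/12) = 21.5331
Current forward F = (S − I)·e^(rT) = (425.99 − 21.5331)·e^(0.0812·14/12) = 404.4569 × 1.099366 = 444.6462
Value (long) = (F − K)·e^(−rT) = (444.6462 − 406.95) × 0.909615 = 34.2890
Short position value = −(long value) = -¥34.29

-¥34.29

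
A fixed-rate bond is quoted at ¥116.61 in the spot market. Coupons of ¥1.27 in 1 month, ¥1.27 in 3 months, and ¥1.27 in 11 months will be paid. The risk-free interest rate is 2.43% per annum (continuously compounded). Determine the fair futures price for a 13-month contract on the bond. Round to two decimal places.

¥115.85

PV(coupons) I = 1.27·e^(−0.0243·1/12) + 1.27·e^(−0.0243·3/12) + 1.27·e^(−0.0243·11/12)
I = 1.2674 + 1.2623 + 1.2420 = 3.7717
F = (S − I)·e^(rT) = (116.61 − 3.7717) · e^(0.0243·13/12)
= 112.8383 · e^0.026325 = 112.8383 × 1.026675 = ¥115.85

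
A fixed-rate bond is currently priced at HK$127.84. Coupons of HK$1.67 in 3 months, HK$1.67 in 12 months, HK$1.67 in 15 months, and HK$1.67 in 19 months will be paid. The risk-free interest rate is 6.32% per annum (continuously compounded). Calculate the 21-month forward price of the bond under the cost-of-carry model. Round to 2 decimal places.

HK$135.79

PV(coupons) I = 1.67·e^(−0.0632·3/12) + 1.67·e^(−0.0632·12/12) + 1.67·e^(−0.0632·15/12) + 1.67·e^(−0.0632·19/12)
I = 1.6438 + 1.5677 + 1.5431 + 1.5110 = 6.2656
F = (S − I)·e^(rT) = (127.84 − 6.2656) · e^(0.0632·21/12)
= 121.5744 · e^0.110600 = 121.5744 × 1.116948 = HK$135.79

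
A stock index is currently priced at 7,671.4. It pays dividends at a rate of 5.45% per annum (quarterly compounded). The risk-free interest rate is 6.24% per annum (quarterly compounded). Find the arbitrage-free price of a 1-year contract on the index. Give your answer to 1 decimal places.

F = S · (1+r/4)^(4T) / (1+q/4)^(4T)
= 7671.4 × 1.063875 / 1.055624 = 7671.4 × 1.007816
F = 7,731.4

7,731.4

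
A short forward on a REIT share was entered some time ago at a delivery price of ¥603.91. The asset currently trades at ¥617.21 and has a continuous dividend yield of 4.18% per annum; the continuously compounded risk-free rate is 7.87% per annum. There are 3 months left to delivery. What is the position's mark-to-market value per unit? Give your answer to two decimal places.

-¥18.65

Current fair forward for the remaining 3 months: F = S·e^((r − q)·T), (r − q) = 0.0787 − 0.0418 = 0.0369
F = 617.21 · e^(0.0369 × 3/12) = 617.21 × 1.009268 = 622.9303
Value of long forward = (F − K)·e^(−rT) = (622.9303 − 603.91) · e^(−0.0787·3/12)
= 19.0203 × 0.980517 = 18.65
Short position value = −(long value) = -¥18.65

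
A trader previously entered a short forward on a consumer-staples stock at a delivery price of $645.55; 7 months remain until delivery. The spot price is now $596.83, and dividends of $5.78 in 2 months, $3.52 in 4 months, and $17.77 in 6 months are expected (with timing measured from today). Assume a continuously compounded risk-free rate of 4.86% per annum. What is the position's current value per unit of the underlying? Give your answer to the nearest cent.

PV(remaining dividends) I = 5.78·e^(−0.0486·2/12) + 3.52·e^(−0.0486·4/12) + 17.77·e^(−0.0486·6/12) = 26.5402
Current forward F = (S − I)·e^(rT) = (596.83 − 26.5402)·e^(0.0486·7/12) = 570.2898 × 1.028756 = 586.6891
Value (long) = (F − K)·e^(−rT) = (586.6891 − 645.55) × 0.972048 = -57.2156
Short position value = −(long value) = $57.22

$57.22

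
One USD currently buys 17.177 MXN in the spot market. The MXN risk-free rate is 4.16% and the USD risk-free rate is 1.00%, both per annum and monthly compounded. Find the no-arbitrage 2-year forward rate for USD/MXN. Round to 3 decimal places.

18.295

By covered interest parity, F = S · (1+r_MXN/12)^(12T) / (1+r_USD/12)^(12T)
= 17.177 × 1.086603 / 1.020193 = 17.177 × 1.065096
F = 18.295 MXN per USD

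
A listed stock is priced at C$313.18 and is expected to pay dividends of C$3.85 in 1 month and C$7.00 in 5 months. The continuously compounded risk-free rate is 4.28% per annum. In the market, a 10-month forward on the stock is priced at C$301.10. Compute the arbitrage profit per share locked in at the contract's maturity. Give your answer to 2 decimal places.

C$12.35 per share

PV(dividends) I = 3.85·e^(−0.0428·1/12) + 7.00·e^(−0.0428·5/12) = 10.7126
Fair forward F* = (S − I)·e^(rT) = (313.18 − 10.7126)·e^0.035667 = 302.4674 × 1.036311 = 313.4503
Market C$301.10 < fair 313.4503: forward underpriced → reverse cash-and-carry (short the stock, invest proceeds at r, pay the dividends, go long the forward).
Profit at T = |F_mkt − F*| = |301.10 − 313.4503| = C$12.35 per share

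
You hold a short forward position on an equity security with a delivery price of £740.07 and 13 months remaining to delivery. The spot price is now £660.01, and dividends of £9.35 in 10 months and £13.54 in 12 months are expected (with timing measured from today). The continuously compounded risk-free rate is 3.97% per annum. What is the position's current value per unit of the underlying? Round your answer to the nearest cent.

PV(remaining dividends) I = 9.35·e^(−0.0397·10/12) + 13.54·e^(−0.0397·12/12) = 22.0587
Current forward F = (S − I)·e^(rT) = (660.01 − 22.0587)·e^(0.0397·13/12) = 637.9513 × 1.043947 = 665.9873
Value (long) = (F − K)·e^(−rT) = (665.9873 − 740.07) × 0.957903 = -70.9640
Short position value = −(long value) = £70.96

£70.96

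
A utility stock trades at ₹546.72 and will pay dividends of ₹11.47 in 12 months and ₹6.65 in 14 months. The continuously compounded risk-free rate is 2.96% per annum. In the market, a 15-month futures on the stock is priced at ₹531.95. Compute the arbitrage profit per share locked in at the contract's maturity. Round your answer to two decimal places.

PV(dividends) I = 11.47·e^(−0.0296·12/12) + 6.65·e^(−0.0296·14/12) = 17.5597
Fair futures F* = (S − I)·e^(rT) = (546.72 − 17.5597)·e^0.037000 = 529.1603 × 1.037693 = 549.1059
Market ₹531.95 < fair 549.1059: forward underpriced → reverse cash-and-carry (short the stock, invest proceeds at r, pay the dividends, go long the forward).
Profit at T = |F_mkt − F*| = |531.95 − 549.1059| = ₹17.16 per share

₹17.16 per share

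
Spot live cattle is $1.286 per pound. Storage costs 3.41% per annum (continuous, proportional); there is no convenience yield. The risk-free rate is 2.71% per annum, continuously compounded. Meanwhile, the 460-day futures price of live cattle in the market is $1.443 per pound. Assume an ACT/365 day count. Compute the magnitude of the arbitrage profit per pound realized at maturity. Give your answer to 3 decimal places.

Fair futures: F* = S·e^(carry·T), with carry = (r + u) = 0.0271 + 0.0341 = 0.0612
F* = 1.286 · e^(0.0612 × 460/365) = 1.286 · e^0.077129 = 1.286 × 1.080181 = $1.3891
Market $1.443 > fair $1.3891: forward overpriced → cash-and-carry (buy spot, short the forward).
At maturity, profit = |F_mkt − F*| = |1.443 − 1.3891| = $0.054 per pound

$0.054 per pound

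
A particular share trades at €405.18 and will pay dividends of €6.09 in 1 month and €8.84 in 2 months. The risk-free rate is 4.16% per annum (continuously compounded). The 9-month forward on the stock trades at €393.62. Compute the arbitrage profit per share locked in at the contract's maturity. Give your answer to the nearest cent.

€9.08 per share

PV(dividends) I = 6.09·e^(−0.0416·1/12) + 8.84·e^(−0.0416·2/12) = 14.8478
Fair forward F* = (S − I)·e^(rT) = (405.18 − 14.8478)·e^0.031200 = 390.3322 × 1.031692 = 402.7026
Market €393.62 < fair 402.7026: forward underpriced → reverse cash-and-carry (short the stock, invest proceeds at r, pay the dividends, go long the forward).
Profit at T = |F_mkt − F*| = |393.62 − 402.7026| = €9.08 per share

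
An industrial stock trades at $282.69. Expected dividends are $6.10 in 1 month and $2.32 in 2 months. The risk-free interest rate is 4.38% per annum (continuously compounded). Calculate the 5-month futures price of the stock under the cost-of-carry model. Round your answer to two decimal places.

PV(dividends) I = 6.10·e^(−0.0438·1/12) + 2.32·e^(−0.0438·2/12)
I = 6.0778 + 2.3031 = 8.3809
F = (S − I)·e^(rT) = (282.69 − 8.3809) · e^(0.0438·5/12)
= 274.3091 · e^0.018250 = 274.3091 × 1.018418 = $279.36

$279.36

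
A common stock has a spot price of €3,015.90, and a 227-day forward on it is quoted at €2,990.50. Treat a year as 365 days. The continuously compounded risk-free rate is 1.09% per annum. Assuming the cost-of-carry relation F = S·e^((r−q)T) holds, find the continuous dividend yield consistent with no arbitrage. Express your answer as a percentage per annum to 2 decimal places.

From F = S·e^((r−q)T): (r − q) = ln(F/S)/T
ln(2990.50/3015.90) = ln(0.991578) = -0.008458
(r − q) = -0.008458 / (227/365) = -0.013600
q = r − ln(F/S)/T = 0.0109 + 0.013600 = 0.024500
q = 2.45%

2.45%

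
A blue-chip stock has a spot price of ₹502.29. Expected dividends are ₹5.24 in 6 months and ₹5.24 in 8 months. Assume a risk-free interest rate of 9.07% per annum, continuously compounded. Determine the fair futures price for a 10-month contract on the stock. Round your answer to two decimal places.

₹531.01

PV(dividends) I = 5.24·e^(−0.0907·6/12) + 5.24·e^(−0.0907·8/12)
I = 5.0077 + 4.9325 = 9.9402
F = (S − I)·e^(rT) = (502.29 − 9.9402) · e^(0.0907·10/12)
= 492.3498 · e^0.075583 = 492.3498 × 1.078513 = ₹531.01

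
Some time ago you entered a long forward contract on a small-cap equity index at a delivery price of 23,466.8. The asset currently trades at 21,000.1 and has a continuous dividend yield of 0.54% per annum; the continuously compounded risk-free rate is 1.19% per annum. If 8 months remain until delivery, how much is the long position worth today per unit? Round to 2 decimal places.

-2356.73

Current fair forward for the remaining 8 months: F = S·e^((r − q)·T), (r − q) = 0.0119 − 0.0054 = 0.0065
F = 21000.1 · e^(0.0065 × 8/12) = 21000.1 × 1.00434274 = 21091.2980
Value of long forward = (F − K)·e^(−rT) = (21091.2980 − 23466.8) · e^(−0.0119·8/12)
= -2375.5020 × 0.99209805 = -2356.73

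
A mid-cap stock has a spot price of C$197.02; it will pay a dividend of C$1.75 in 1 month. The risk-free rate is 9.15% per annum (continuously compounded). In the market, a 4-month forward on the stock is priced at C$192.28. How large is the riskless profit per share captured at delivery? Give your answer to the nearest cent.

C$9.05 per share

PV(dividends) I = 1.75·e^(−0.0915·1/12) = 1.7367
Fair forward F* = (S − I)·e^(rT) = (197.02 − 1.7367)·e^0.030500 = 195.2833 × 1.030970 = 201.3312
Market C$192.28 < fair 201.3312: forward underpriced → reverse cash-and-carry (short the stock, invest proceeds at r, pay the dividends, go long the forward).
Profit at T = |F_mkt − F*| = |192.28 − 201.3312| = C$9.05 per share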